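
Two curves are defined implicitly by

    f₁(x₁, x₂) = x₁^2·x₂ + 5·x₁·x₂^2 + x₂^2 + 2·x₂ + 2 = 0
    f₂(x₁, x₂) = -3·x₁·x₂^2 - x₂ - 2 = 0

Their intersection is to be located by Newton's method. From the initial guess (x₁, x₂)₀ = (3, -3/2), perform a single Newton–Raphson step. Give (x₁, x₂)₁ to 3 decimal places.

At (3, -3/2): F = (21.500, -20.750).
Jacobian J = [[2·x₁·x₂ + 5·x₂^2, x₁^2 + 10·x₁·x₂ + 2·x₂ + 2], [-3·x₂^2, -6·x₁·x₂ - 1]].
At the point, J = [[2.250, -37.000], [-6.750, 26.000]] (det J = -191.250).
Solving J·Δ = −F gives Δ = (-1.092, 0.515).
Then the next iterate is (x₁, x₂)₁ = (1.908, -0.985).

(1.908, -0.985)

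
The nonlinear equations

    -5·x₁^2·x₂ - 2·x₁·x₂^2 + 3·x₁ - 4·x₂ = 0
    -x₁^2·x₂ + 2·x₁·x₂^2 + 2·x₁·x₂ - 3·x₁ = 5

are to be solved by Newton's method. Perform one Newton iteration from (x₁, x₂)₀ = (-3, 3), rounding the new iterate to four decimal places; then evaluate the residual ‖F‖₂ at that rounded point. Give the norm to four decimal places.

42.9627

At (-3, 3): F = (-102.0000, -95.0000).
Jacobian J = [[-10·x₁·x₂ - 2·x₂^2 + 3, -5·x₁^2 - 4·x₁·x₂ - 4], [-2·x₁·x₂ + 2·x₂^2 + 2·x₂ - 3, -x₁^2 + 4·x₁·x₂ + 2·x₁]].
At the point, J = [[75.0000, -13.0000], [39.0000, -51.0000]] (det J = -3318.0000).
Solving J·Δ = −F gives Δ = (1.1956, -0.9485).
Then the next iterate is (x₁, x₂)₁ = (-1.8044, 2.0515).
Re-evaluating at (-1.8044, 2.0515): F = (-31.827993, -28.857833), so ‖F‖₂ = 42.9627.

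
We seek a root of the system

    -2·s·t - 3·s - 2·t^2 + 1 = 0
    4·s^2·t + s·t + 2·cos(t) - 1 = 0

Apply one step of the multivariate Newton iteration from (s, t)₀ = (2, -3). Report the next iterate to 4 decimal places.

At (2, -3): F = (-11.0000, -56.979985).
Jacobian J = [[-2·t - 3, -2·s - 4·t], [8·s·t + t, 4·s^2 + s - 2·sin(t)]].
At the point, J = [[3.0000, 8.0000], [-51.0000, 18.282240]] (det J = 462.846720).
Solving J·Δ = −F gives Δ = (-0.5504, 1.5814).
Then the next iterate is (s, t)₁ = (1.4496, -1.4186).

(1.4496, -1.4186)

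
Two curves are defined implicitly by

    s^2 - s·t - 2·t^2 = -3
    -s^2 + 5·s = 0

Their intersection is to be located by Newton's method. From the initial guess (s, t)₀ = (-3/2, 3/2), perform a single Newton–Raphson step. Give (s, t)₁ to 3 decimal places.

(-0.281, 0.948)

At (-3/2, 3/2): F = (3.000, -9.750).
Jacobian J = [[2·s - t, -s - 4·t], [-2·s + 5, 0]].
At the point, J = [[-4.500, -4.500], [8.000, 0.000]] (det J = 36.000).
Solving J·Δ = −F gives Δ = (1.219, -0.552).
Then the next iterate is (s, t)₁ = (-0.281, 0.948).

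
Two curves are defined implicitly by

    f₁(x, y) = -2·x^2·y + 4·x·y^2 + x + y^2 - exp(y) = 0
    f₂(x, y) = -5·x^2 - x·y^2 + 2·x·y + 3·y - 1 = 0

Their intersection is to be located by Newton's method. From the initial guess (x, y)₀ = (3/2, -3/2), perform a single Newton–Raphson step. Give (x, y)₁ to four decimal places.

At (3/2, -3/2): F = (23.776870, -24.6250).
Jacobian J = [[-4·x·y + 4·y^2 + 1, -2·x^2 + 8·x·y + 2·y - exp(y)], [-10·x - y^2 + 2·y, -2·x·y + 2·x + 3]].
At the point, J = [[19.0000, -25.723130], [-20.2500, 10.5000]] (det J = -321.393386).
Solving J·Δ = −F gives Δ = (-1.1941, 0.0423).
Then the next iterate is (x, y)₁ = (0.3059, -1.4577).

(0.3059, -1.4577)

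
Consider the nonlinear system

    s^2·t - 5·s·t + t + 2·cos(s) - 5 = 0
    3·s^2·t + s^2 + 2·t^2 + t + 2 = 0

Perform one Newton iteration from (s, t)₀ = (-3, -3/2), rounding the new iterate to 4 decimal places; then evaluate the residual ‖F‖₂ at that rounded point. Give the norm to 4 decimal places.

177.8380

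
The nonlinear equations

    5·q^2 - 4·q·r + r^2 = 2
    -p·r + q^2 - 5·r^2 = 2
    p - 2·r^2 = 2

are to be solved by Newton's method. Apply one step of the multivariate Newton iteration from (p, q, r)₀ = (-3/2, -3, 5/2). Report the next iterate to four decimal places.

At (-3/2, -3, 5/2): F = (79.2500, -20.5000, -16.0000).
Jacobian J = [[0, 10·q - 4·r, -4·q + 2·r], [-r, 2·q, -p - 10·r], [1, 0, -4·r]].
At the point, J = [[0.0000, -40.0000, 17.0000], [-2.5000, -6.0000, -23.5000], [1.0000, 0.0000, -10.0000]] (det J = 2042.0000).
Solving J·Δ = −F gives Δ = (1.8203, 1.3786, -1.4180).
Then the next iterate is (p, q, r)₁ = (0.3203, -1.6214, 1.0820).

(0.3203, -1.6214, 1.0820)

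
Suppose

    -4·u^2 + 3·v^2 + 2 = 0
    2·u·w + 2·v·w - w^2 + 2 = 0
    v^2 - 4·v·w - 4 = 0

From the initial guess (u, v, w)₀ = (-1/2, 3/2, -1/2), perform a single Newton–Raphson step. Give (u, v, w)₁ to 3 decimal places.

At (-1/2, 3/2, -1/2): F = (7.750, 0.750, 1.250).
Jacobian J = [[-8·u, 6·v, 0], [2·w, 2·w, 2·u + 2·v - 2·w], [0, 2·v - 4·w, -4·v]].
At the point, J = [[4.000, 9.000, 0.000], [-1.000, -1.000, 3.000], [0.000, 5.000, -6.000]] (det J = -90.000).
Solving J·Δ = −F gives Δ = (0.050, -0.883, -0.528).
Then the next iterate is (u, v, w)₁ = (-0.450, 0.617, -1.028).

(-0.450, 0.617, -1.028)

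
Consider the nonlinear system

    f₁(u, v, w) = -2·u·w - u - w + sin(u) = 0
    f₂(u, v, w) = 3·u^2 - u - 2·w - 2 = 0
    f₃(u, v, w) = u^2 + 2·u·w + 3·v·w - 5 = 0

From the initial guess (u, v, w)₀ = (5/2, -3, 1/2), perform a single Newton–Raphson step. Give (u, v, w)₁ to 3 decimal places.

(1.503, 0.549, 0.148)

At (5/2, -3, 1/2): F = (-4.90153, 13.250, -0.750).
Jacobian J = [[-2·w + cos(u) - 1, 0, -2·u - 1], [6·u - 1, 0, -2], [2·u + 2·w, 3·w, 2·u + 3·v]].
At the point, J = [[-2.80114, 0.000, -6.000], [14.000, 0.000, -2.000], [6.000, 1.500, -4.000]] (det J = -134.40343).
Solving J·Δ = −F gives Δ = (-0.997, 3.549, -0.352).
Then the next iterate is (u, v, w)₁ = (1.503, 0.549, 0.148).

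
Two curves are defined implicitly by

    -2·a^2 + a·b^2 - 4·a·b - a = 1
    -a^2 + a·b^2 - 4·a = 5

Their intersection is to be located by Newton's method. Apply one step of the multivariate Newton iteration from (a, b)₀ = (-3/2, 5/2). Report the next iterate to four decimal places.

(-20.2500, -12.0417)

At (-3/2, 5/2): F = (1.6250, -10.6250).
Jacobian J = [[-4·a + b^2 - 4·b - 1, 2·a·b - 4·a], [-2·a + b^2 - 4, 2·a·b]].
At the point, J = [[1.2500, -1.5000], [5.2500, -7.5000]] (det J = -1.5000).
Solving J·Δ = −F gives Δ = (-18.7500, -14.5417).
Then the next iterate is (a, b)₁ = (-20.2500, -12.0417).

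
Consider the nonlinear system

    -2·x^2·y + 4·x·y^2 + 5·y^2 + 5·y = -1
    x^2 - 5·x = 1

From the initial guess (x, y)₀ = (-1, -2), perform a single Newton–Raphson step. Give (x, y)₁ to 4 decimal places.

At (-1, -2): F = (-1.0000, 5.0000).
Jacobian J = [[-4·x·y + 4·y^2, -2·x^2 + 8·x·y + 10·y + 5], [2·x - 5, 0]].
At the point, J = [[8.0000, -1.0000], [-7.0000, 0.0000]] (det J = -7.0000).
Solving J·Δ = −F gives Δ = (0.7143, 4.7143).
Then the next iterate is (x, y)₁ = (-0.2857, 2.7143).

(-0.2857, 2.7143)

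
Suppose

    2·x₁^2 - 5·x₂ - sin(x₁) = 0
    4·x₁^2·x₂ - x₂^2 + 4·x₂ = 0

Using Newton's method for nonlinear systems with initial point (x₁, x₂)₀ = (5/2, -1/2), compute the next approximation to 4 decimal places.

(1.1925, -0.4442)

At (5/2, -1/2): F = (14.401528, -14.7500).
Jacobian J = [[4·x₁ - cos(x₁), -5], [8·x₁·x₂, 4·x₁^2 - 2·x₂ + 4]].
At the point, J = [[10.801144, -5.0000], [-10.0000, 30.0000]] (det J = 274.034308).
Solving J·Δ = −F gives Δ = (-1.3075, 0.0558).
Then the next iterate is (x₁, x₂)₁ = (1.1925, -0.4442).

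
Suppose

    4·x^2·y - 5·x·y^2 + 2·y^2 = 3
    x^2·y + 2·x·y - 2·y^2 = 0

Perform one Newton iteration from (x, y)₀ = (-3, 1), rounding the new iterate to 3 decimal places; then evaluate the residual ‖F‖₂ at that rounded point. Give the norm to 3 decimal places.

At (-3, 1): F = (50.000, 1.000).
Jacobian J = [[8·x·y - 5·y^2, 4·x^2 - 10·x·y + 4·y], [2·x·y + 2·y, x^2 + 2·x - 4·y]].
At the point, J = [[-29.000, 70.000], [-4.000, -1.000]] (det J = 309.000).
Solving J·Δ = −F gives Δ = (0.388, -0.553).
Then the next iterate is (x, y)₁ = (-2.612, 0.447).
Re-evaluating at (-2.612, 0.447): F = (12.20783, 0.31493), so ‖F‖₂ = 12.212.

12.212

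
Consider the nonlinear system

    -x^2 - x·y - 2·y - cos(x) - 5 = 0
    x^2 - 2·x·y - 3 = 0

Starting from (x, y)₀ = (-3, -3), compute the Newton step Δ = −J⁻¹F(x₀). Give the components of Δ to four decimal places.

At (-3, -3): F = (-16.010008, -12.0000).
Jacobian J = [[-2·x - y + sin(x), -x - 2], [2·x - 2·y, -2·x]].
At the point, J = [[8.858880, 1.0000], [0.0000, 6.0000]] (det J = 53.153280).
Solving J·Δ = −F gives Δ = (1.5815, 2.0000).

(1.5815, 2.0000)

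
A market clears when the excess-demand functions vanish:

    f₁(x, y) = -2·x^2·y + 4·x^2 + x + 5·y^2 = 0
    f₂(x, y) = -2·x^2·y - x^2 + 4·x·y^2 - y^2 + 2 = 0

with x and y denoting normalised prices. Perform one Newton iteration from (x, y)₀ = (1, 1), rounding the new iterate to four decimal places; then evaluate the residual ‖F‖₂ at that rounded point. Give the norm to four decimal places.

2.5738

At (1, 1): F = (8.0000, 2.0000).
Jacobian J = [[-4·x·y + 8·x + 1, -2·x^2 + 10·y], [-4·x·y - 2·x + 4·y^2, -2·x^2 + 8·x·y - 2·y]].
At the point, J = [[5.0000, 8.0000], [-2.0000, 4.0000]] (det J = 36.0000).
Solving J·Δ = −F gives Δ = (-0.4444, -0.7222).
Then the next iterate is (x, y)₁ = (0.5556, 0.2778).
Re-evaluating at (0.5556, 0.2778): F = (2.004721, 1.614136), so ‖F‖₂ = 2.5738.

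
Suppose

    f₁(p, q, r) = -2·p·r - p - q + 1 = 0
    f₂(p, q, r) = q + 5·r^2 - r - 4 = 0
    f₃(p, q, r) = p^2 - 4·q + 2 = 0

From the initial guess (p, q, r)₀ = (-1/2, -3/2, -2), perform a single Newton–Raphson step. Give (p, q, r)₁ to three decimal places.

At (-1/2, -3/2, -2): F = (1.000, 16.500, 8.250).
Jacobian J = [[-2·r - 1, -1, -2·p], [0, 1, 10·r - 1], [2·p, -4, 0]].
At the point, J = [[3.000, -1.000, 1.000], [0.000, 1.000, -21.000], [-1.000, -4.000, 0.000]] (det J = -272.000).
Solving J·Δ = −F gives Δ = (0.055, 2.049, 0.883).
Then the next iterate is (p, q, r)₁ = (-0.445, 0.549, -1.117).

(-0.445, 0.549, -1.117)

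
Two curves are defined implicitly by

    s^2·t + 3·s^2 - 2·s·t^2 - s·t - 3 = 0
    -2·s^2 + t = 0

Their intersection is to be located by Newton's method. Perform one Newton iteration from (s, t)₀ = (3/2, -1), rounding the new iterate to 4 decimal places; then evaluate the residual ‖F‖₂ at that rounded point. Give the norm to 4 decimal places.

At (3/2, -1): F = (0.0000, -5.5000).
Jacobian J = [[2·s·t + 6·s - 2·t^2 - t, s^2 - 4·s·t - s], [-4·s, 1]].
At the point, J = [[5.0000, 6.7500], [-6.0000, 1.0000]] (det J = 45.5000).
Solving J·Δ = −F gives Δ = (-0.8159, 0.6044).
Then the next iterate is (s, t)₁ = (0.6841, -0.3956).
Re-evaluating at (0.6841, -0.3956): F = (-1.724652, -1.331586), so ‖F‖₂ = 2.1789.

2.1789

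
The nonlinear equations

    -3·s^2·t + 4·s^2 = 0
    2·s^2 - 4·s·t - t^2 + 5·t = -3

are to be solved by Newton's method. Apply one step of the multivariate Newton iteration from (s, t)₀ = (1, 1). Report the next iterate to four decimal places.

At (1, 1): F = (1.0000, 5.0000).
Jacobian J = [[-6·s·t + 8·s, -3·s^2], [4·s - 4·t, -4·s - 2·t + 5]].
At the point, J = [[2.0000, -3.0000], [0.0000, -1.0000]] (det J = -2.0000).
Solving J·Δ = −F gives Δ = (7.0000, 5.0000).
Then the next iterate is (s, t)₁ = (8.0000, 6.0000).

(8.0000, 6.0000)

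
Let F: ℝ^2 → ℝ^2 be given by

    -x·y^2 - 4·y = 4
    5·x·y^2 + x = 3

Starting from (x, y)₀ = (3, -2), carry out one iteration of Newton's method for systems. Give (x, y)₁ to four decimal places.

(3.0000, -1.0000)

At (3, -2): F = (-8.0000, 60.0000).
Jacobian J = [[-y^2, -2·x·y - 4], [5·y^2 + 1, 10·x·y]].
At the point, J = [[-4.0000, 8.0000], [21.0000, -60.0000]] (det J = 72.0000).
Solving J·Δ = −F gives Δ = (0.0000, 1.0000).
Then the next iterate is (x, y)₁ = (3.0000, -1.0000).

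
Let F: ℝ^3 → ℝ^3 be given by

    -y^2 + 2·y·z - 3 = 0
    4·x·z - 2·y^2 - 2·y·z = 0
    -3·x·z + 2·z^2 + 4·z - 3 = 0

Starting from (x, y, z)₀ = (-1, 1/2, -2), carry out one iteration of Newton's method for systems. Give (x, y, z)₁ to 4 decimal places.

At (-1, 1/2, -2): F = (-5.2500, 9.5000, -9.0000).
Jacobian J = [[0, -2·y + 2·z, 2·y], [4·z, -4·y - 2·z, 4·x - 2·y], [-3·z, 0, -3·x + 4·z + 4]].
At the point, J = [[0.0000, -5.0000, 1.0000], [-8.0000, 2.0000, -5.0000], [6.0000, 0.0000, -1.0000]] (det J = 178.0000).
Solving J·Δ = −F gives Δ = (1.3708, -1.2051, -0.7753).
Then the next iterate is (x, y, z)₁ = (0.3708, -0.7051, -2.7753).

(0.3708, -0.7051, -2.7753)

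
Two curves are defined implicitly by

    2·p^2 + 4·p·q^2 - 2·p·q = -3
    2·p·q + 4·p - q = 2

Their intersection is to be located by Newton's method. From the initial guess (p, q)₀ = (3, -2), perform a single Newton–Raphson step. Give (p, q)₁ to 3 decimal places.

At (3, -2): F = (81.000, 0.000).
Jacobian J = [[4·p + 4·q^2 - 2·q, 8·p·q - 2·p], [2·q + 4, 2·p - 1]].
At the point, J = [[32.000, -54.000], [0.000, 5.000]] (det J = 160.000).
Solving J·Δ = −F gives Δ = (-2.531, 0.000).
Then the next iterate is (p, q)₁ = (0.469, -2.000).

(0.469, -2.000)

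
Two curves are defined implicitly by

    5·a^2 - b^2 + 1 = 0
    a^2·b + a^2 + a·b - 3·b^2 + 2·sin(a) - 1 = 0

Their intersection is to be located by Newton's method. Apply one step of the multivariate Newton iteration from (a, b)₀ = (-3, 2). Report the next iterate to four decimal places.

(-0.9540, -2.8448)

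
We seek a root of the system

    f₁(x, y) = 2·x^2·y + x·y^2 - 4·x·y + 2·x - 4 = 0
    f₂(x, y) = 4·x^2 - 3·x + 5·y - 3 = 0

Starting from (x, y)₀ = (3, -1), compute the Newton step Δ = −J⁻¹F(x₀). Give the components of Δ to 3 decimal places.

(-0.200, -2.960)

At (3, -1): F = (-1.000, 19.000).
Jacobian J = [[4·x·y + y^2 - 4·y + 2, 2·x^2 + 2·x·y - 4·x], [8·x - 3, 5]].
At the point, J = [[-5.000, 0.000], [21.000, 5.000]] (det J = -25.000).
Solving J·Δ = −F gives Δ = (-0.200, -2.960).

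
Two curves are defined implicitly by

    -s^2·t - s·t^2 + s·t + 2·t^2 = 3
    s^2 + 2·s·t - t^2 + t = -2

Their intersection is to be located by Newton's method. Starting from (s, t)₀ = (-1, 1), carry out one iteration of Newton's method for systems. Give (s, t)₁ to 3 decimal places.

At (-1, 1): F = (-2.000, 1.000).
Jacobian J = [[-2·s·t - t^2 + t, -s^2 - 2·s·t + s + 4·t], [2·s + 2·t, 2·s - 2·t + 1]].
At the point, J = [[2.000, 4.000], [0.000, -3.000]] (det J = -6.000).
Solving J·Δ = −F gives Δ = (0.333, 0.333).
Then the next iterate is (s, t)₁ = (-0.667, 1.333).

(-0.667, 1.333)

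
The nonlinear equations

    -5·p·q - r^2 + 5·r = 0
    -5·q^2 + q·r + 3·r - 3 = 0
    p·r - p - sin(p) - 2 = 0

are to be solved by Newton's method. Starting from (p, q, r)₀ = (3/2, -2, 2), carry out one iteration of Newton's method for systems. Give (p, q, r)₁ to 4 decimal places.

(-0.1555, -1.1375, 4.0239)

At (3/2, -2, 2): F = (21.0000, -21.0000, -1.497495).
Jacobian J = [[-5·q, -5·p, -2·r + 5], [0, -10·q + r, q + 3], [r - cos(p) - 1, 0, p]].
At the point, J = [[10.0000, -7.5000, 1.0000], [0.0000, 22.0000, 1.0000], [0.929263, 0.0000, 1.5000]] (det J = 302.586747).
Solving J·Δ = −F gives Δ = (-1.6555, 0.8625, 2.0239).
Then the next iterate is (p, q, r)₁ = (-0.1555, -1.1375, 4.0239).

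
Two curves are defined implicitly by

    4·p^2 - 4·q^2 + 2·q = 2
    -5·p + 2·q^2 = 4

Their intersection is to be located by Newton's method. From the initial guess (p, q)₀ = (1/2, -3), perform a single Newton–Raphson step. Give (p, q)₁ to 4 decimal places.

At (1/2, -3): F = (-43.0000, 11.5000).
Jacobian J = [[8·p, -8·q + 2], [-5, 4·q]].
At the point, J = [[4.0000, 26.0000], [-5.0000, -12.0000]] (det J = 82.0000).
Solving J·Δ = −F gives Δ = (-2.6463, 2.0610).
Then the next iterate is (p, q)₁ = (-2.1463, -0.9390).

(-2.1463, -0.9390)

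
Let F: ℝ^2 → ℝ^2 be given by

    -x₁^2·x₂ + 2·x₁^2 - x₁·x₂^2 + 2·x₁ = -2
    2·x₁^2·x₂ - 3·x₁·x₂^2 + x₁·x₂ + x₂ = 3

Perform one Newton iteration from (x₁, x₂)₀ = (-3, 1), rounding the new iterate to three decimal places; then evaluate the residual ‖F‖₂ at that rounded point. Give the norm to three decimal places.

5.514

At (-3, 1): F = (8.000, 22.000).
Jacobian J = [[-2·x₁·x₂ + 4·x₁ - x₂^2 + 2, -x₁^2 - 2·x₁·x₂], [4·x₁·x₂ - 3·x₂^2 + x₂, 2·x₁^2 - 6·x₁·x₂ + x₁ + 1]].
At the point, J = [[-5.000, -3.000], [-14.000, 34.000]] (det J = -212.000).
Solving J·Δ = −F gives Δ = (1.594, 0.009).
Then the next iterate is (x₁, x₂)₁ = (-1.406, 1.009).
Re-evaluating at (-1.406, 1.009): F = (2.57847, 4.87387), so ‖F‖₂ = 5.514.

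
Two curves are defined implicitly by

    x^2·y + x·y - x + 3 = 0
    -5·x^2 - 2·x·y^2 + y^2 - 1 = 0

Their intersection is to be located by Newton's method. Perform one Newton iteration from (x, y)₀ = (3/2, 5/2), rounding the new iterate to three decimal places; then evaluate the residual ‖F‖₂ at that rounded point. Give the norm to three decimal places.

At (3/2, 5/2): F = (10.875, -24.750).
Jacobian J = [[2·x·y + y - 1, x^2 + x], [-10·x - 2·y^2, -4·x·y + 2·y]].
At the point, J = [[9.000, 3.750], [-27.500, -10.000]] (det J = 13.125).
Solving J·Δ = −F gives Δ = (1.214, -5.814).
Then the next iterate is (x, y)₁ = (2.714, -3.314).
Re-evaluating at (2.714, -3.314): F = (-33.11844, -86.45992), so ‖F‖₂ = 92.586.

92.586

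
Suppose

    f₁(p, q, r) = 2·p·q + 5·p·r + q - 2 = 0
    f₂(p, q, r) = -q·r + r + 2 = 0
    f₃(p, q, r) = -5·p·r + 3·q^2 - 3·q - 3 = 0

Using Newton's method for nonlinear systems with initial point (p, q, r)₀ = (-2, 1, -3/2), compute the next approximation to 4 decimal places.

At (-2, 1, -3/2): F = (10.0000, 2.0000, -18.0000).
Jacobian J = [[2·q + 5·r, 2·p + 1, 5·p], [0, -r, -q + 1], [-5·r, 6·q - 3, -5·p]].
At the point, J = [[-5.5000, -3.0000, -10.0000], [0.0000, 1.5000, 0.0000], [7.5000, 3.0000, 10.0000]] (det J = 30.0000).
Solving J·Δ = −F gives Δ = (4.0000, -1.3333, -0.8000).
Then the next iterate is (p, q, r)₁ = (2.0000, -0.3333, -2.3000).

(2.0000, -0.3333, -2.3000)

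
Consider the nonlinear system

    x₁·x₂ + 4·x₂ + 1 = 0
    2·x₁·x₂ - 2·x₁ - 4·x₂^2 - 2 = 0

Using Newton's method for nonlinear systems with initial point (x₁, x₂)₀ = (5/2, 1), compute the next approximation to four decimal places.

At (5/2, 1): F = (7.5000, -6.0000).
Jacobian J = [[x₂, x₁ + 4], [2·x₂ - 2, 2·x₁ - 8·x₂]].
At the point, J = [[1.0000, 6.5000], [0.0000, -3.0000]] (det J = -3.0000).
Solving J·Δ = −F gives Δ = (5.5000, -2.0000).
Then the next iterate is (x₁, x₂)₁ = (8.0000, -1.0000).

(8.0000, -1.0000)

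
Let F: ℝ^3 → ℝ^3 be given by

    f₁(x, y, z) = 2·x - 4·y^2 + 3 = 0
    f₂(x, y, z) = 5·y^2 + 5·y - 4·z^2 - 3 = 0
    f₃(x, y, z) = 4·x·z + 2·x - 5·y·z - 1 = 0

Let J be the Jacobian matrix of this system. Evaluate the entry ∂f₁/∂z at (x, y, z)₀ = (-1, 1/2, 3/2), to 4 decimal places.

0.0000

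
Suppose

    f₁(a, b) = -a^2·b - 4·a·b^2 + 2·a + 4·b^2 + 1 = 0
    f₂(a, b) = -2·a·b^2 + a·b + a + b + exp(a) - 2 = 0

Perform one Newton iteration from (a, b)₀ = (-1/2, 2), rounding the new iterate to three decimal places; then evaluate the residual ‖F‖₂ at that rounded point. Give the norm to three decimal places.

2.640

At (-1/2, 2): F = (23.500, 3.10653).
Jacobian J = [[-2·a·b - 4·b^2 + 2, -a^2 - 8·a·b + 8·b], [-2·b^2 + b + exp(a) + 1, -4·a·b + a + 1]].
At the point, J = [[-12.000, 23.750], [-4.39347, 4.500]] (det J = 50.34490).
Solving J·Δ = −F gives Δ = (-0.635, -1.310).
Then the next iterate is (a, b)₁ = (-1.135, 0.690).
Re-evaluating at (-1.135, 0.690): F = (1.90702, -1.82598), so ‖F‖₂ = 2.640.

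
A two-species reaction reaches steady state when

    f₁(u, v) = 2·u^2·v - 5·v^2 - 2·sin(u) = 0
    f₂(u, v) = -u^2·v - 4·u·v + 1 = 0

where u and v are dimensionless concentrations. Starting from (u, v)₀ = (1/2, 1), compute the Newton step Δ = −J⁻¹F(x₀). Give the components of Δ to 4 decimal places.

(0.0085, -0.5744)

At (1/2, 1): F = (-5.458851, -1.2500).
Jacobian J = [[4·u·v - 2·cos(u), 2·u^2 - 10·v], [-2·u·v - 4·v, -u^2 - 4·u]].
At the point, J = [[0.244835, -9.5000], [-5.0000, -2.2500]] (det J = -48.050878).
Solving J·Δ = −F gives Δ = (0.0085, -0.5744).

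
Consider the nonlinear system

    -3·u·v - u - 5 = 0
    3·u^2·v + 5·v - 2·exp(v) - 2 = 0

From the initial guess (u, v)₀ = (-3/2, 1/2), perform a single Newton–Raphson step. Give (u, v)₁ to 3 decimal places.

At (-3/2, 1/2): F = (-1.250, 0.57756).
Jacobian J = [[-3·v - 1, -3·u], [6·u·v, 3·u^2 - 2·exp(v) + 5]].
At the point, J = [[-2.500, 4.500], [-4.500, 8.45256]] (det J = -0.88139).
Solving J·Δ = −F gives Δ = (-14.936, -8.020).
Then the next iterate is (u, v)₁ = (-16.436, -7.520).

(-16.436, -7.520)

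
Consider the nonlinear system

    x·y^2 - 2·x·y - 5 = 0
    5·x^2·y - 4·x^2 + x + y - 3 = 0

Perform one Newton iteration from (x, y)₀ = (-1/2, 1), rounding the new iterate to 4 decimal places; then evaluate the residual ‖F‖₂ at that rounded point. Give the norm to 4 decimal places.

144.0868

At (-1/2, 1): F = (-4.5000, -2.2500).
Jacobian J = [[y^2 - 2·y, 2·x·y - 2·x], [10·x·y - 8·x + 1, 5·x^2 + 1]].
At the point, J = [[-1.0000, 0.0000], [0.0000, 2.2500]] (det J = -2.2500).
Solving J·Δ = −F gives Δ = (-4.5000, 1.0000).
Then the next iterate is (x, y)₁ = (-5.0000, 2.0000).
Re-evaluating at (-5.0000, 2.0000): F = (-5.0000, 144.0000), so ‖F‖₂ = 144.0868.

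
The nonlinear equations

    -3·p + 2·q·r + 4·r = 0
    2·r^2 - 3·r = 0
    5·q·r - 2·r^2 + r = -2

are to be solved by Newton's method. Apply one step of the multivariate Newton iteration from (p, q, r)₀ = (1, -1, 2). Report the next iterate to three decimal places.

(2.293, -0.080, 1.600)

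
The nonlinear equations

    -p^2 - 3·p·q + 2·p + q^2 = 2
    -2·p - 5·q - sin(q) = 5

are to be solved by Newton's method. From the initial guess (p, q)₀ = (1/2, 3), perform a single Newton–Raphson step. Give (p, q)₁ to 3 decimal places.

(-1.499, -1.275)

At (1/2, 3): F = (3.250, -21.14112).
Jacobian J = [[-2·p - 3·q + 2, -3·p + 2·q], [-2, -cos(q) - 5]].
At the point, J = [[-8.000, 4.500], [-2.000, -4.01001]] (det J = 41.08006).
Solving J·Δ = −F gives Δ = (-1.999, -4.275).
Then the next iterate is (p, q)₁ = (-1.499, -1.275).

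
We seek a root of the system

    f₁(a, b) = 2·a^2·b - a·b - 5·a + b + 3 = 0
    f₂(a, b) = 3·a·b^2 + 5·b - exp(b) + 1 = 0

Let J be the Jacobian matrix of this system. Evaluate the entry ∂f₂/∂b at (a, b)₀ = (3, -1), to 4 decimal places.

-13.3679

∂f₂/∂b = 6·a·b - exp(b) + 5.
At (3, -1) this is -13.3679.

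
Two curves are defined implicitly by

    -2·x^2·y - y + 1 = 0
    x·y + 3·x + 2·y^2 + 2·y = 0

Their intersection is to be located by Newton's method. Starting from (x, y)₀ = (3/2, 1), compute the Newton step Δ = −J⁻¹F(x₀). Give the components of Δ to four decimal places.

(0.9239, -1.8261)

At (3/2, 1): F = (-4.5000, 10.0000).
Jacobian J = [[-4·x·y, -2·x^2 - 1], [y + 3, x + 4·y + 2]].
At the point, J = [[-6.0000, -5.5000], [4.0000, 7.5000]] (det J = -23.0000).
Solving J·Δ = −F gives Δ = (0.9239, -1.8261).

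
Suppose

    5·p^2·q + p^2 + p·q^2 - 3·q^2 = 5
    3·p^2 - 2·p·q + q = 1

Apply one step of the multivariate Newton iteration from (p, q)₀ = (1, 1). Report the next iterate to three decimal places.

(1.000, 2.000)

At (1, 1): F = (-1.000, 1.000).
Jacobian J = [[10·p·q + 2·p + q^2, 5·p^2 + 2·p·q - 6·q], [6·p - 2·q, -2·p + 1]].
At the point, J = [[13.000, 1.000], [4.000, -1.000]] (det J = -17.000).
Solving J·Δ = −F gives Δ = (0.000, 1.000).
Then the next iterate is (p, q)₁ = (1.000, 2.000).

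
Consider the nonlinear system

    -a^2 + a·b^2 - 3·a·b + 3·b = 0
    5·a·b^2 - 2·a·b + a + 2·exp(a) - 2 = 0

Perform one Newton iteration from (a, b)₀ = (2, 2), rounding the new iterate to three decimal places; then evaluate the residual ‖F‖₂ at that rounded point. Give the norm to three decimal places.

At (2, 2): F = (-2.000, 46.77811).
Jacobian J = [[-2·a + b^2 - 3·b, 2·a·b - 3·a + 3], [5·b^2 - 2·b + 2·exp(a) + 1, 10·a·b - 2·a]].
At the point, J = [[-6.000, 5.000], [31.77811, 36.000]] (det J = -374.89056).
Solving J·Δ = −F gives Δ = (-0.816, -0.579).
Then the next iterate is (a, b)₁ = (1.184, 1.421).
Re-evaluating at (1.184, 1.421): F = (0.20453, 14.30781), so ‖F‖₂ = 14.309.

14.309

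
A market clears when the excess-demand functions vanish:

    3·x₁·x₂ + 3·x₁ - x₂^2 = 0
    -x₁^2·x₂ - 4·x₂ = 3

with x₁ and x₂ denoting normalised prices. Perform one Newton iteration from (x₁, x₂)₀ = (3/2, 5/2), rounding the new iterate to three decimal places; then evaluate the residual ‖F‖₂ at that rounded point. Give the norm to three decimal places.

At (3/2, 5/2): F = (9.500, -18.625).
Jacobian J = [[3·x₂ + 3, 3·x₁ - 2·x₂], [-2·x₁·x₂, -x₁^2 - 4]].
At the point, J = [[10.500, -0.500], [-7.500, -6.250]] (det J = -69.375).
Solving J·Δ = −F gives Δ = (-0.990, -1.792).
Then the next iterate is (x₁, x₂)₁ = (0.510, 0.708).
Re-evaluating at (0.510, 0.708): F = (2.11198, -6.01615), so ‖F‖₂ = 6.376.

6.376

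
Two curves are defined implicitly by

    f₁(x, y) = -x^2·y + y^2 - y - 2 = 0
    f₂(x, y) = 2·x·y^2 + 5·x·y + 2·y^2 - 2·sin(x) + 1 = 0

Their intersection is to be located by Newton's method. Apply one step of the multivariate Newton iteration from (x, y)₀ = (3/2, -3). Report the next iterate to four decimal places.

(0.4892, -2.1726)

At (3/2, -3): F = (16.7500, 21.505010).
Jacobian J = [[-2·x·y, -x^2 + 2·y - 1], [2·y^2 + 5·y - 2·cos(x), 4·x·y + 5·x + 4·y]].
At the point, J = [[9.0000, -9.2500], [2.858526, -22.5000]] (det J = -176.058638).
Solving J·Δ = −F gives Δ = (-1.0108, 0.8274).
Then the next iterate is (x, y)₁ = (0.4892, -2.1726).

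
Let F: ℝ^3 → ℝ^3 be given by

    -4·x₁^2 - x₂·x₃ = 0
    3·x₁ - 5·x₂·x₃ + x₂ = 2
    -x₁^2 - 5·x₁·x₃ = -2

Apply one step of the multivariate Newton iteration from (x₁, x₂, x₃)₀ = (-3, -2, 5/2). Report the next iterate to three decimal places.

At (-3, -2, 5/2): F = (-31.000, 12.000, 30.500).
Jacobian J = [[-8·x₁, -x₃, -x₂], [3, -5·x₃ + 1, -5·x₂], [-2·x₁ - 5·x₃, 0, -5·x₁]].
At the point, J = [[24.000, -2.500, 2.000], [3.000, -11.500, 10.000], [-6.500, 0.000, 15.000]] (det J = -4014.500).
Solving J·Δ = −F gives Δ = (1.429, 0.187, -1.414).
Then the next iterate is (x₁, x₂, x₃)₁ = (-1.571, -1.813, 1.086).

(-1.571, -1.813, 1.086)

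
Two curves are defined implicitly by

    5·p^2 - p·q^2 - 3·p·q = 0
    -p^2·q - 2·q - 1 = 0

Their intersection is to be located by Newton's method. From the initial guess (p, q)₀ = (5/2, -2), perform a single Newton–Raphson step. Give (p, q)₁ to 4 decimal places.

At (5/2, -2): F = (36.2500, 15.5000).
Jacobian J = [[10·p - q^2 - 3·q, -2·p·q - 3·p], [-2·p·q, -p^2 - 2]].
At the point, J = [[27.0000, 2.5000], [10.0000, -8.2500]] (det J = -247.7500).
Solving J·Δ = −F gives Δ = (-1.3635, 0.2260).
Then the next iterate is (p, q)₁ = (1.1365, -1.7740).

(1.1365, -1.7740)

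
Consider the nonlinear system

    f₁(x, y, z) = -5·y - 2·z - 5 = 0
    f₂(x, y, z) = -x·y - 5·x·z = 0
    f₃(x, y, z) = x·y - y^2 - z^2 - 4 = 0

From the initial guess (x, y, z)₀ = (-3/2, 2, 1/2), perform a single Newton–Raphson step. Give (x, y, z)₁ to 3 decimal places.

(-3.660, -0.523, -1.191)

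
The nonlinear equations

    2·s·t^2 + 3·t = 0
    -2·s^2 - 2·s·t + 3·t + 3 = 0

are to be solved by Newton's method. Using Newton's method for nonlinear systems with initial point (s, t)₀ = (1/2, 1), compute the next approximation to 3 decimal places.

(1.104, -0.042)

At (1/2, 1): F = (4.000, 4.500).
Jacobian J = [[2·t^2, 4·s·t + 3], [-4·s - 2·t, -2·s + 3]].
At the point, J = [[2.000, 5.000], [-4.000, 2.000]] (det J = 24.000).
Solving J·Δ = −F gives Δ = (0.604, -1.042).
Then the next iterate is (s, t)₁ = (1.104, -0.042).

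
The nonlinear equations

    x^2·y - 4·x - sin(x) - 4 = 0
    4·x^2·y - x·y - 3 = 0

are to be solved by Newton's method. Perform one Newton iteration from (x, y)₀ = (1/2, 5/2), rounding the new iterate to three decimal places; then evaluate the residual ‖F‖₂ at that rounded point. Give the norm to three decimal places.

9.843

At (1/2, 5/2): F = (-5.85443, -1.750).
Jacobian J = [[2·x·y - cos(x) - 4, x^2], [8·x·y - y, 4·x^2 - x]].
At the point, J = [[-2.37758, 0.250], [7.500, 0.500]] (det J = -3.06379).
Solving J·Δ = −F gives Δ = (-0.813, 15.689).
Then the next iterate is (x, y)₁ = (-0.313, 18.189).
Re-evaluating at (-0.313, 18.189): F = (-0.65813, 9.82099), so ‖F‖₂ = 9.843.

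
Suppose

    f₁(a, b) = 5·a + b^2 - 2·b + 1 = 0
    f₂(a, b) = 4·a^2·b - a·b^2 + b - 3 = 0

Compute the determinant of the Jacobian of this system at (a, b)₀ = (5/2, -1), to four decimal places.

J = [[5, 2·b - 2], [8·a·b - b^2, 4·a^2 - 2·a·b + 1]].
At the point, J = [[5.0000, -4.0000], [-21.0000, 31.0000]].
det J = 71.0000.

71.0000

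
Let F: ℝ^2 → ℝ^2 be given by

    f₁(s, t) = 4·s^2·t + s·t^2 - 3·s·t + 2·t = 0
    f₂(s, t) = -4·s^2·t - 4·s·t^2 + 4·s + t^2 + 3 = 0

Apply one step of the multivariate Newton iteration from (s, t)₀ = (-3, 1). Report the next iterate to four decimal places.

(-1.7956, 0.6906)

At (-3, 1): F = (44.0000, -32.0000).
Jacobian J = [[8·s·t + t^2 - 3·t, 4·s^2 + 2·s·t - 3·s + 2], [-8·s·t - 4·t^2 + 4, -4·s^2 - 8·s·t + 2·t]].
At the point, J = [[-26.0000, 41.0000], [24.0000, -10.0000]] (det J = -724.0000).
Solving J·Δ = −F gives Δ = (1.2044, -0.3094).
Then the next iterate is (s, t)₁ = (-1.7956, 0.6906).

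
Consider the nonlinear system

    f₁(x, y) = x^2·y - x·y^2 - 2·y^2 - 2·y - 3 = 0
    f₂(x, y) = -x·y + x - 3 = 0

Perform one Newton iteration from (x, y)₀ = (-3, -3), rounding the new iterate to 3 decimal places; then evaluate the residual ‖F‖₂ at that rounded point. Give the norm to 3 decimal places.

5.088

At (-3, -3): F = (-15.000, -15.000).
Jacobian J = [[2·x·y - y^2, x^2 - 2·x·y - 4·y - 2], [-y + 1, -x]].
At the point, J = [[9.000, 1.000], [4.000, 3.000]] (det J = 23.000).
Solving J·Δ = −F gives Δ = (1.304, 3.261).
Then the next iterate is (x, y)₁ = (-1.696, 0.261).
Re-evaluating at (-1.696, 0.261): F = (-2.79196, -4.25334), so ‖F‖₂ = 5.088.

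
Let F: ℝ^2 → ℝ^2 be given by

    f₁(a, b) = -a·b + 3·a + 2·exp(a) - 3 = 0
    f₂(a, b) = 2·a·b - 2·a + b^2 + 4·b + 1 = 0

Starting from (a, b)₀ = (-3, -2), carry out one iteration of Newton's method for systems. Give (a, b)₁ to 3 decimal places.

(1.954, -4.454)

At (-3, -2): F = (-17.90043, 15.000).
Jacobian J = [[-b + 2·exp(a) + 3, -a], [2·b - 2, 2·a + 2·b + 4]].
At the point, J = [[5.09957, 3.000], [-6.000, -6.000]] (det J = -12.59744).
Solving J·Δ = −F gives Δ = (4.954, -2.454).
Then the next iterate is (a, b)₁ = (1.954, -4.454).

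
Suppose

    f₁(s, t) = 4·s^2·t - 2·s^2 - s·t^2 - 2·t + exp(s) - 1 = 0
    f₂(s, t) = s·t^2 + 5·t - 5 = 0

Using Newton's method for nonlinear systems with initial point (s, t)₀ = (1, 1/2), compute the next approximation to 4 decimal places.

(0.6525, 0.8895)

At (1, 1/2): F = (0.468282, -2.2500).
Jacobian J = [[8·s·t - 4·s - t^2 + exp(s), 4·s^2 - 2·s·t - 2], [t^2, 2·s·t + 5]].
At the point, J = [[2.468282, 1.0000], [0.2500, 6.0000]] (det J = 14.559691).
Solving J·Δ = −F gives Δ = (-0.3475, 0.3895).
Then the next iterate is (s, t)₁ = (0.6525, 0.8895).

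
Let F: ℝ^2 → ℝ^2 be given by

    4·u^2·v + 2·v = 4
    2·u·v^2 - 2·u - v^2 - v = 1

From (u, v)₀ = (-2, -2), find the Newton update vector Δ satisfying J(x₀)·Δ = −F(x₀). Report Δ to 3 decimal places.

At (-2, -2): F = (-40.000, -15.000).
Jacobian J = [[8·u·v, 4·u^2 + 2], [2·v^2 - 2, 4·u·v - 2·v - 1]].
At the point, J = [[32.000, 18.000], [6.000, 19.000]] (det J = 500.000).
Solving J·Δ = −F gives Δ = (0.980, 0.480).

(0.980, 0.480)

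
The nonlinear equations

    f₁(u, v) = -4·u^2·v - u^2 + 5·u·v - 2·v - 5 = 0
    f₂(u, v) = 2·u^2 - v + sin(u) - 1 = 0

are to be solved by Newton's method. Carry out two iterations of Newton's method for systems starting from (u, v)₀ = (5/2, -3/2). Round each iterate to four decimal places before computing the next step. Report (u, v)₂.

At (5/2, -3/2): F = (10.5000, 13.598472).
Jacobian J = [[-8·u·v - 2·u + 5·v, -4·u^2 + 5·u - 2], [4·u + cos(u), -1]].
At the point, J = [[17.5000, -14.5000], [9.198856, -1.0000]] (det J = 115.883418).
Solving J·Δ = −F gives Δ = (-1.6109, -1.2201).
Then the next iterate is (u, v)₁ = (0.8891, -2.7201).
Round to (0.8891, -2.7201) and repeat: F = (-3.841560, 4.077603), J = [[3.968827, -0.716495], [4.186511, -1.0000]].
Δ = (6.9780, 33.2910), so (u, v)₂ = (7.8671, 30.5709).

(7.8671, 30.5709)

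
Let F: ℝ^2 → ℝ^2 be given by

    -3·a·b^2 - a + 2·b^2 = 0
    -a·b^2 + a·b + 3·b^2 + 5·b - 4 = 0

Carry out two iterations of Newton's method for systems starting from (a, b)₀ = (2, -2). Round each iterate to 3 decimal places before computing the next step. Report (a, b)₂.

At (2, -2): F = (-18.000, -14.000).
Jacobian J = [[-3·b^2 - 1, -6·a·b + 4·b], [-b^2 + b, -2·a·b + a + 6·b + 5]].
At the point, J = [[-13.000, 16.000], [-6.000, 3.000]] (det J = 57.000).
Solving J·Δ = −F gives Δ = (-2.982, -1.298).
Then the next iterate is (a, b)₁ = (-0.982, -3.298).
Round to (-0.982, -3.298) and repeat: F = (54.77867, 26.06007), J = [[-33.63041, -32.62382], [-14.17480, -22.24727]].
Δ = (1.290, 0.350), so (a, b)₂ = (0.308, -2.948).

(0.308, -2.948)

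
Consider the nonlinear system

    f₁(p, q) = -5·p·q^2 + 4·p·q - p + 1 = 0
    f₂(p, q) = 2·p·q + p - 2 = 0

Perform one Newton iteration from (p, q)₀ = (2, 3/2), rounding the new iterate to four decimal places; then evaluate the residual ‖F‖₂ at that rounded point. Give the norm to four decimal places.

At (2, 3/2): F = (-11.5000, 6.0000).
Jacobian J = [[-5·q^2 + 4·q - 1, -10·p·q + 4·p], [2·q + 1, 2·p]].
At the point, J = [[-6.2500, -22.0000], [4.0000, 4.0000]] (det J = 63.0000).
Solving J·Δ = −F gives Δ = (-1.3651, -0.1349).
Then the next iterate is (p, q)₁ = (0.6349, 1.3651).
Re-evaluating at (0.6349, 1.3651): F = (-2.083766, 0.368304), so ‖F‖₂ = 2.1161.

2.1161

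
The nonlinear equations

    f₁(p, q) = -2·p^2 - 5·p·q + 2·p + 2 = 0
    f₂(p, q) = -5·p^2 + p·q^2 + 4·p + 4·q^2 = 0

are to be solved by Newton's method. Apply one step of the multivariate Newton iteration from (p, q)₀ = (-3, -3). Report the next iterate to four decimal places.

(-1.6300, -1.1819)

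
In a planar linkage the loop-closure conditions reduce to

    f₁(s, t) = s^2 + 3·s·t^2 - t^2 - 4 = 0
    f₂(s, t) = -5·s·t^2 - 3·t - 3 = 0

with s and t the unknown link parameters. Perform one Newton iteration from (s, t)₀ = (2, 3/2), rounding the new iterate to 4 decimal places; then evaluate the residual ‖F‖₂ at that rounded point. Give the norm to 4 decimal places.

At (2, 3/2): F = (11.2500, -30.0000).
Jacobian J = [[2·s + 3·t^2, 6·s·t - 2·t], [-5·t^2, -10·s·t - 3]].
At the point, J = [[10.7500, 15.0000], [-11.2500, -33.0000]] (det J = -186.0000).
Solving J·Δ = −F gives Δ = (0.4234, -1.0534).
Then the next iterate is (s, t)₁ = (2.4234, 0.4466).
Re-evaluating at (2.4234, 0.4466): F = (3.123469, -6.756555), so ‖F‖₂ = 7.4436.

7.4436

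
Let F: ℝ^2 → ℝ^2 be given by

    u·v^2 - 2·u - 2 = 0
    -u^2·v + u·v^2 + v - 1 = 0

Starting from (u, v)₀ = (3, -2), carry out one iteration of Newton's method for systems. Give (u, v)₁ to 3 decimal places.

(1.395, -1.934)

At (3, -2): F = (4.000, 27.000).
Jacobian J = [[v^2 - 2, 2·u·v], [-2·u·v + v^2, -u^2 + 2·u·v + 1]].
At the point, J = [[2.000, -12.000], [16.000, -20.000]] (det J = 152.000).
Solving J·Δ = −F gives Δ = (-1.605, 0.066).
Then the next iterate is (u, v)₁ = (1.395, -1.934).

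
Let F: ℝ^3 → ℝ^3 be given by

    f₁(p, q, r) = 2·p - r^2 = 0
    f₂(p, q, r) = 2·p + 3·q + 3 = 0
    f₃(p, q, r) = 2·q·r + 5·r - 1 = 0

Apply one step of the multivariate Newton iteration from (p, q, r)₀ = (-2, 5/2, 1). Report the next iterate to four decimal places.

At (-2, 5/2, 1): F = (-5.0000, 6.5000, 9.0000).
Jacobian J = [[2, 0, -2·r], [2, 3, 0], [0, 2·r, 2·q + 5]].
At the point, J = [[2.0000, 0.0000, -2.0000], [2.0000, 3.0000, 0.0000], [0.0000, 2.0000, 10.0000]] (det J = 52.0000).
Solving J·Δ = −F gives Δ = (2.3462, -3.7308, -0.1538).
Then the next iterate is (p, q, r)₁ = (0.3462, -1.2308, 0.8462).

(0.3462, -1.2308, 0.8462)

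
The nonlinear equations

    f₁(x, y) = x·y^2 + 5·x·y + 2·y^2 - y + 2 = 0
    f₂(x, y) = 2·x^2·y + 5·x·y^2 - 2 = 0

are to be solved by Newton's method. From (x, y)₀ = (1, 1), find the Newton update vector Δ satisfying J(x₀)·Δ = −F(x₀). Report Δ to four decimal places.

(3.2222, -2.8333)

At (1, 1): F = (9.0000, 5.0000).
Jacobian J = [[y^2 + 5·y, 2·x·y + 5·x + 4·y - 1], [4·x·y + 5·y^2, 2·x^2 + 10·x·y]].
At the point, J = [[6.0000, 10.0000], [9.0000, 12.0000]] (det J = -18.0000).
Solving J·Δ = −F gives Δ = (3.2222, -2.8333).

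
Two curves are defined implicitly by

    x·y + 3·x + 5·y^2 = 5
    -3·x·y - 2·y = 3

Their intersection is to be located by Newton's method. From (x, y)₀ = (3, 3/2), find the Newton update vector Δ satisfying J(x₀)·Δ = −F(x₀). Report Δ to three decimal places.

At (3, 3/2): F = (19.750, -19.500).
Jacobian J = [[y + 3, x + 10·y], [-3·y, -3·x - 2]].
At the point, J = [[4.500, 18.000], [-4.500, -11.000]] (det J = 31.500).
Solving J·Δ = −F gives Δ = (-4.246, -0.036).

(-4.246, -0.036)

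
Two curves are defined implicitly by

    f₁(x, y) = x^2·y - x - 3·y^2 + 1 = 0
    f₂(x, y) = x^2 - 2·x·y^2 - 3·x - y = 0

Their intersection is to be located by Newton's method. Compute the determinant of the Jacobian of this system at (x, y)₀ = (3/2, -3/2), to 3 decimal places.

6.625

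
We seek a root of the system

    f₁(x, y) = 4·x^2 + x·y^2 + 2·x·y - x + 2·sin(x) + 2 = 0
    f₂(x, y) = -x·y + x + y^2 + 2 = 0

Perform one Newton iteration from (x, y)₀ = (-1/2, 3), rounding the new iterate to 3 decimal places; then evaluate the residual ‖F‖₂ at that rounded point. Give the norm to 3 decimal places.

At (-1/2, 3): F = (-4.95885, 12.000).
Jacobian J = [[8·x + y^2 + 2·y + 2·cos(x) - 1, 2·x·y + 2·x], [-y + 1, -x + 2·y]].
At the point, J = [[11.75517, -4.000], [-2.000, 6.500]] (det J = 68.40857).
Solving J·Δ = −F gives Δ = (-0.230, -1.917).
Then the next iterate is (x, y)₁ = (-0.730, 1.083).
Re-evaluating at (-0.730, 1.083): F = (1.09047, 3.23348), so ‖F‖₂ = 3.412.

3.412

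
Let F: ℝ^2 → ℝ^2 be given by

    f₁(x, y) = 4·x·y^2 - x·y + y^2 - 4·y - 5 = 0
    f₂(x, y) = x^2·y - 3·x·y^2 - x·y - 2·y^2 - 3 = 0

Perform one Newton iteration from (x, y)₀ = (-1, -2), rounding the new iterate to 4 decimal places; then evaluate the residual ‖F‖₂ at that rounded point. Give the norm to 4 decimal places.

415.9178

At (-1, -2): F = (-11.0000, -3.0000).
Jacobian J = [[4·y^2 - y, 8·x·y - x + 2·y - 4], [2·x·y - 3·y^2 - y, x^2 - 6·x·y - x - 4·y]].
At the point, J = [[18.0000, 9.0000], [-6.0000, -2.0000]] (det J = 18.0000).
Solving J·Δ = −F gives Δ = (-2.7222, 6.6667).
Then the next iterate is (x, y)₁ = (-3.7222, 4.6667).
Re-evaluating at (-3.7222, 4.6667): F = (-308.767930, 278.657489), so ‖F‖₂ = 415.9178.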